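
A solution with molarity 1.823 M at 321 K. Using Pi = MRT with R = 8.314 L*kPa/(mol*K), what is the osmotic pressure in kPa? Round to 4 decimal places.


Osmotic pressure (van't Hoff): Pi = M*R*T.
RT = 8.314 * 321 = 2668.794
Pi = 1.823 * 2668.794
Pi = 4865.211462 kPa, rounded to 4 dp:

4865.2115 kPa


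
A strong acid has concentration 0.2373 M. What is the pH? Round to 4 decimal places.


A strong acid dissociates completely, so [H+] equals the given concentration.
pH = -log10([H+]) = -log10(0.2373)
pH = 0.62470226, rounded to 4 dp:

0.6247


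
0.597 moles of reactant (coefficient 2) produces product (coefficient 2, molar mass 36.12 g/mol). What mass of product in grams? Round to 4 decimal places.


Use the coefficient ratio to convert reactant moles to product moles, then multiply by the product's molar mass.
moles_P = moles_R * (coeff_P / coeff_R) = 0.597 * (2/2) = 0.597
mass_P = moles_P * M_P = 0.597 * 36.12
mass_P = 21.56364 g, rounded to 4 dp:

21.5636 g


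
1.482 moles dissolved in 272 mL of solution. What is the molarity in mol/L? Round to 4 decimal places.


Convert volume to liters: V_L = V_mL / 1000.
V_L = 272 / 1000 = 0.272 L
M = n / V_L = 1.482 / 0.272
M = 5.44852941 mol/L, rounded to 4 dp:

5.4485 mol/L


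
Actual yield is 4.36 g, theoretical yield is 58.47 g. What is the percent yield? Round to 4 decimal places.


% yield = 100 * actual / theoretical
% yield = 100 * 4.36 / 58.47
% yield = 7.45681546 %, rounded to 4 dp:

7.4568 %


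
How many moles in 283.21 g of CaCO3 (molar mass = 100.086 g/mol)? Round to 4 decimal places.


n = mass / M
n = 283.21 / 100.086
n = 2.82966649 mol, rounded to 4 dp:

2.8297 mol


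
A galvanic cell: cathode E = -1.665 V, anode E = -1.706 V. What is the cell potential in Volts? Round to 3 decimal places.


Standard cell potential: E_cell = E_cathode - E_anode.
E_cell = -1.665 - (-1.706)
E_cell = 0.041 V, rounded to 3 dp:

0.041 V


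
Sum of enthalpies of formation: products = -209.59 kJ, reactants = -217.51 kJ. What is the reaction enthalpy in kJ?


dH_rxn = sum(dH_f products) - sum(dH_f reactants)
dH_rxn = -209.59 - (-217.51)
dH_rxn = 7.92 kJ:

7.92 kJ


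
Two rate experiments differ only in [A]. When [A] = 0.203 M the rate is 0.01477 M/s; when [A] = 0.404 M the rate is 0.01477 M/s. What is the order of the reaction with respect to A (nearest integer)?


Rate is proportional to [A]^n, so rate2/rate1 = ([A]2/[A]1)^n. Take logs to solve for n.
rate2/rate1 = 0.01477 / 0.01477 = 1.0
[A]2/[A]1 = 0.404 / 0.203 = 1.9901
n = ln(1.0) / ln(1.9901) = 0.0
Nearest integer order:

0


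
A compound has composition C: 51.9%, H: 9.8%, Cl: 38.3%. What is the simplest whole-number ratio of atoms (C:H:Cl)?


Assume 100 g of compound, divide each mass% by atomic mass to get moles, then normalize by the smallest to get a raw atom ratio.
Moles per 100 g: C: 51.9/12.011 = 4.321, H: 9.8/1.008 = 9.7222, Cl: 38.3/35.453 = 1.0803
Raw ratio (divide by min = 1.0803): C: 4.0, H: 9.0, Cl: 1.0
Multiply by 1 to clear fractions: C: 4.0 ~= 4, H: 9.0 ~= 9, Cl: 1.0 ~= 1
Reduce by GCD to get the simplest whole-number ratio:

4:9:1


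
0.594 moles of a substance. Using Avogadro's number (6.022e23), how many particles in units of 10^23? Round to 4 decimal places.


N = n * NA, then divide by 1e23 for the requested units.
N / 1e23 = n * 6.022
N / 1e23 = 0.594 * 6.022
N / 1e23 = 3.577068, rounded to 4 dp:

3.5771


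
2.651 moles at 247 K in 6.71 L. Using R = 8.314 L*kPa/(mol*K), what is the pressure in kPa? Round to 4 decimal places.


PV = nRT, solve for P = nRT / V.
nRT = 2.651 * 8.314 * 247 = 5443.9823
P = 5443.9823 / 6.71
P = 811.32374069 kPa, rounded to 4 dp:

811.3237 kPa


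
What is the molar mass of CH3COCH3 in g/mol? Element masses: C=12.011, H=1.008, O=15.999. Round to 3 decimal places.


M = sum(count * atomic_mass) over atoms.
M = 3*12.011 + 6*1.008 + 1*15.999
M = 36.033 + 6.048 + 15.999
M = 58.08 g/mol, rounded to 3 dp:

58.080 g/mol


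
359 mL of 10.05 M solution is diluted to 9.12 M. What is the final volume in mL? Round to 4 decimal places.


Dilution: M1*V1 = M2*V2, solve for V2.
V2 = M1*V1 / M2
V2 = 10.05 * 359 / 9.12
V2 = 3607.95 / 9.12
V2 = 395.60855263 mL, rounded to 4 dp:

395.6086 mL


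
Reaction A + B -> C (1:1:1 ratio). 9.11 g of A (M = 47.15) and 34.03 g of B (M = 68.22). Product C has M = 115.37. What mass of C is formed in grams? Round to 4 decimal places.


Find moles of each reactant; the smaller value is the limiting reagent in a 1:1:1 reaction, so moles_C equals moles of the limiter.
n_A = mass_A / M_A = 9.11 / 47.15 = 0.193213 mol
n_B = mass_B / M_B = 34.03 / 68.22 = 0.498827 mol
Limiting reagent: A (smaller), n_limiting = 0.193213 mol
mass_C = n_limiting * M_C = 0.193213 * 115.37
mass_C = 22.29098381 g, rounded to 4 dp:

22.2910 g


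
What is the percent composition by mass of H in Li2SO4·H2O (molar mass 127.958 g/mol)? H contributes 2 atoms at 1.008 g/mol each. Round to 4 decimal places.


pct = 100 * (n_elem * M_elem) / M_total
mass_contribution = 2 * 1.008 = 2.016 g/mol
pct = 100 * 2.016 / 127.958
pct = 1.57551697 %, rounded to 4 dp:

1.5755 %


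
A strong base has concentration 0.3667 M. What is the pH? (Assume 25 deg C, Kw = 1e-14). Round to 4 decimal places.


A strong base dissociates completely, so [OH-] equals the given concentration.
pOH = -log10([OH-]) = -log10(0.3667) = 0.435689
pH = 14 - pOH = 14 - 0.435689
pH = 13.564311, rounded to 4 dp:

13.5643


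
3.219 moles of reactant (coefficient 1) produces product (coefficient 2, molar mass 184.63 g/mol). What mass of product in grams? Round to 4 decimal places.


Use the coefficient ratio to convert reactant moles to product moles, then multiply by the product's molar mass.
moles_P = moles_R * (coeff_P / coeff_R) = 3.219 * (2/1) = 6.438
mass_P = moles_P * M_P = 6.438 * 184.63
mass_P = 1188.64794 g, rounded to 4 dp:

1188.6479 g


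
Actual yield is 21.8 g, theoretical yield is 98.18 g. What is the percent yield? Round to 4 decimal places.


% yield = 100 * actual / theoretical
% yield = 100 * 21.8 / 98.18
% yield = 22.20411489 %, rounded to 4 dp:

22.2041 %


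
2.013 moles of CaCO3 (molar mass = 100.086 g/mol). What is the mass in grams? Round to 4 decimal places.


mass = n * M
mass = 2.013 * 100.086
mass = 201.473118 g, rounded to 4 dp:

201.4731 g


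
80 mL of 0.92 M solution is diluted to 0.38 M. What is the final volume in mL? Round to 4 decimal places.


Dilution: M1*V1 = M2*V2, solve for V2.
V2 = M1*V1 / M2
V2 = 0.92 * 80 / 0.38
V2 = 73.6 / 0.38
V2 = 193.68421053 mL, rounded to 4 dp:

193.6842 mL


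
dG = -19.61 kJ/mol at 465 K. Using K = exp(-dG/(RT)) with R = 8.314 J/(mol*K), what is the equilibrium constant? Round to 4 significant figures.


dG is in kJ/mol; multiply by 1000 to match R in J/(mol*K).
RT = 8.314 * 465 = 3866.01 J/mol
exponent = -dG*1000 / (RT) = -(-19.61*1000) / 3866.01 = 5.07241316
K = exp(5.07241316)
K = 159.5589, rounded to 4 significant figures:

159.6


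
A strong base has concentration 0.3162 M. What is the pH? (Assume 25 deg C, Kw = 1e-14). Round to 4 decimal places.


A strong base dissociates completely, so [OH-] equals the given concentration.
pOH = -log10([OH-]) = -log10(0.3162) = 0.500038
pH = 14 - pOH = 14 - 0.500038
pH = 13.499962, rounded to 4 dp:

13.5000


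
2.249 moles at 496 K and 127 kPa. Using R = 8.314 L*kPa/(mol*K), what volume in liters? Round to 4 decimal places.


PV = nRT, solve for V = nRT / P.
nRT = 2.249 * 8.314 * 496 = 9274.3003
V = 9274.3003 / 127
V = 73.02598661 L, rounded to 4 dp:

73.0260 L


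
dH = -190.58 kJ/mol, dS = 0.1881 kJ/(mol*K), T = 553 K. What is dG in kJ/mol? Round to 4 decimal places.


Gibbs: dG = dH - T*dS (consistent units, dS already in kJ/(mol*K)).
T*dS = 553 * 0.1881 = 104.0193
dG = -190.58 - (104.0193)
dG = -294.5993 kJ/mol, rounded to 4 dp:

-294.5993 kJ/mol


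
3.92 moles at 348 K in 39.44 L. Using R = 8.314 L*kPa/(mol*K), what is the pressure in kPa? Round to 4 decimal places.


PV = nRT, solve for P = nRT / V.
nRT = 3.92 * 8.314 * 348 = 11341.6262
P = 11341.6262 / 39.44
P = 287.56658722 kPa, rounded to 4 dp:

287.5666 kPa


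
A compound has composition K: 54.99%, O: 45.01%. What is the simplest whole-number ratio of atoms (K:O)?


Assume 100 g of compound, divide each mass% by atomic mass to get moles, then normalize by the smallest to get a raw atom ratio.
Moles per 100 g: K: 54.99/39.098 = 1.4065, O: 45.01/15.999 = 2.8133
Raw ratio (divide by min = 1.4065): K: 1.0, O: 2.0
Multiply by 1 to clear fractions: K: 1.0 ~= 1, O: 2.0 ~= 2
Reduce by GCD to get the simplest whole-number ratio:

1:2


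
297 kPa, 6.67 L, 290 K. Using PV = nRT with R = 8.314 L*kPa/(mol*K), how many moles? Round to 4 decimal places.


PV = nRT, solve for n = PV / (RT).
PV = 297 * 6.67 = 1980.99
RT = 8.314 * 290 = 2411.06
n = 1980.99 / 2411.06
n = 0.82162617 mol, rounded to 4 dp:

0.8216 mol


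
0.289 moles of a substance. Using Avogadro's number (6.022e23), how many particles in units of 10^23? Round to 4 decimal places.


N = n * NA, then divide by 1e23 for the requested units.
N / 1e23 = n * 6.022
N / 1e23 = 0.289 * 6.022
N / 1e23 = 1.740358, rounded to 4 dp:

1.7404


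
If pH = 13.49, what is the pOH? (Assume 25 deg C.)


At 25 deg C, pH + pOH = 14.
pOH = 14 - pH = 14 - 13.49
pOH = 0.51:

0.51


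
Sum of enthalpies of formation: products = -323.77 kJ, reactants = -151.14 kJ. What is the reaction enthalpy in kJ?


dH_rxn = sum(dH_f products) - sum(dH_f reactants)
dH_rxn = -323.77 - (-151.14)
dH_rxn = -172.63 kJ:

-172.63 kJ


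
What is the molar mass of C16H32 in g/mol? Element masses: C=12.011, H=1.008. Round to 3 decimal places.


M = sum(count * atomic_mass) over atoms.
M = 16*12.011 + 32*1.008
M = 192.176 + 32.256
M = 224.432 g/mol, rounded to 3 dp:

224.432 g/mol


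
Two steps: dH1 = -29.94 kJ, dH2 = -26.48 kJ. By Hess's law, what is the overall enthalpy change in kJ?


Hess's law: enthalpy is a state function, so add the step enthalpies.
dH_total = dH1 + dH2 = -29.94 + (-26.48)
dH_total = -56.42 kJ:

-56.42 kJ


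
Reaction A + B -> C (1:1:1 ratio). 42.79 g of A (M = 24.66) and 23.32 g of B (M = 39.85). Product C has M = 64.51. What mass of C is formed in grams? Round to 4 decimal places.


Find moles of each reactant; the smaller value is the limiting reagent in a 1:1:1 reaction, so moles_C equals moles of the limiter.
n_A = mass_A / M_A = 42.79 / 24.66 = 1.735199 mol
n_B = mass_B / M_B = 23.32 / 39.85 = 0.585194 mol
Limiting reagent: B (smaller), n_limiting = 0.585194 mol
mass_C = n_limiting * M_C = 0.585194 * 64.51
mass_C = 37.75086494 g, rounded to 4 dp:

37.7509 g


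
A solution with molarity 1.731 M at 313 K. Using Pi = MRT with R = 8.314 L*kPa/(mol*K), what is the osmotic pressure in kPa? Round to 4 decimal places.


Osmotic pressure (van't Hoff): Pi = M*R*T.
RT = 8.314 * 313 = 2602.282
Pi = 1.731 * 2602.282
Pi = 4504.550142 kPa, rounded to 4 dp:

4504.5501 kPa


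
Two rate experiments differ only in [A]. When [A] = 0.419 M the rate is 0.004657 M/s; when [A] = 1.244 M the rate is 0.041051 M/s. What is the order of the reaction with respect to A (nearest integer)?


Rate is proportional to [A]^n, so rate2/rate1 = ([A]2/[A]1)^n. Take logs to solve for n.
rate2/rate1 = 0.041051 / 0.004657 = 8.8149
[A]2/[A]1 = 1.244 / 0.419 = 2.969
n = ln(8.8149) / ln(2.969) = 2.0
Nearest integer order:

2


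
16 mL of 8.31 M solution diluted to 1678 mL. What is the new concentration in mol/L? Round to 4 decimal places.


Dilution: M1*V1 = M2*V2, solve for M2.
M2 = M1*V1 / V2
M2 = 8.31 * 16 / 1678
M2 = 132.96 / 1678
M2 = 0.07923719 mol/L, rounded to 4 dp:

0.0792 mol/L


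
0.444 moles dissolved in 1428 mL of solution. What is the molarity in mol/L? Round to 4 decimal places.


Convert volume to liters: V_L = V_mL / 1000.
V_L = 1428 / 1000 = 1.428 L
M = n / V_L = 0.444 / 1.428
M = 0.31092437 mol/L, rounded to 4 dp:

0.3109 mol/L


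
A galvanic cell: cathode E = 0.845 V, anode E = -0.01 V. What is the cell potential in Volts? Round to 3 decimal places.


Standard cell potential: E_cell = E_cathode - E_anode.
E_cell = 0.845 - (-0.01)
E_cell = 0.855 V, rounded to 3 dp:

0.855 V


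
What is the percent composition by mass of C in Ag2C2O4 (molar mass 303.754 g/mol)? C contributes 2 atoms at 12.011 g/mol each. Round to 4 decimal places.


pct = 100 * (n_elem * M_elem) / M_total
mass_contribution = 2 * 12.011 = 24.022 g/mol
pct = 100 * 24.022 / 303.754
pct = 7.90837322 %, rounded to 4 dp:

7.9084 %


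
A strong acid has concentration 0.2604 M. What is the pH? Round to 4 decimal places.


A strong acid dissociates completely, so [H+] equals the given concentration.
pH = -log10([H+]) = -log10(0.2604)
pH = 0.58435902, rounded to 4 dp:

0.5844


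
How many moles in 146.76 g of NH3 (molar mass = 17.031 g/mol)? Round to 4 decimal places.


n = mass / M
n = 146.76 / 17.031
n = 8.61722741 mol, rounded to 4 dp:

8.6172 mol


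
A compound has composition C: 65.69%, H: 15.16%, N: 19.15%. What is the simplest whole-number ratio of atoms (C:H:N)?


Assume 100 g of compound, divide each mass% by atomic mass to get moles, then normalize by the smallest to get a raw atom ratio.
Moles per 100 g: C: 65.69/12.011 = 5.4692, H: 15.16/1.008 = 15.0397, N: 19.15/14.007 = 1.3672
Raw ratio (divide by min = 1.3672): C: 4.0, H: 11.001, N: 1.0
Multiply by 1 to clear fractions: C: 4.0 ~= 4, H: 11.001 ~= 11, N: 1.0 ~= 1
Reduce by GCD to get the simplest whole-number ratio:

4:11:1


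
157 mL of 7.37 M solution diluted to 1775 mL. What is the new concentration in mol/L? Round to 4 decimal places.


Dilution: M1*V1 = M2*V2, solve for M2.
M2 = M1*V1 / V2
M2 = 7.37 * 157 / 1775
M2 = 1157.09 / 1775
M2 = 0.65188169 mol/L, rounded to 4 dp:

0.6519 mol/L


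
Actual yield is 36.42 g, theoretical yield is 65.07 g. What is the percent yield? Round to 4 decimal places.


% yield = 100 * actual / theoretical
% yield = 100 * 36.42 / 65.07
% yield = 55.97049331 %, rounded to 4 dp:

55.9705 %


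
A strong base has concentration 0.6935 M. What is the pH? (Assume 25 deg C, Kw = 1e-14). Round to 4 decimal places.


A strong base dissociates completely, so [OH-] equals the given concentration.
pOH = -log10([OH-]) = -log10(0.6935) = 0.158954
pH = 14 - pOH = 14 - 0.158954
pH = 13.841046, rounded to 4 dp:

13.8410


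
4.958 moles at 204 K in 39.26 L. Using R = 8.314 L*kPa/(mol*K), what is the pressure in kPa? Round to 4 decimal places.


PV = nRT, solve for P = nRT / V.
nRT = 4.958 * 8.314 * 204 = 8409.0456
P = 8409.0456 / 39.26
P = 214.18862965 kPa, rounded to 4 dp:

214.1886 kPa


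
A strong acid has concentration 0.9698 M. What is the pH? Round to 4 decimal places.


A strong acid dissociates completely, so [H+] equals the given concentration.
pH = -log10([H+]) = -log10(0.9698)
pH = 0.01331782, rounded to 4 dp:

0.0133


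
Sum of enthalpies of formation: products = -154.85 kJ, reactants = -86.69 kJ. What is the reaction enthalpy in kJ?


dH_rxn = sum(dH_f products) - sum(dH_f reactants)
dH_rxn = -154.85 - (-86.69)
dH_rxn = -68.16 kJ:

-68.16 kJ


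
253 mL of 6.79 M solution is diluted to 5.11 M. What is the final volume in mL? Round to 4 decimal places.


Dilution: M1*V1 = M2*V2, solve for V2.
V2 = M1*V1 / M2
V2 = 6.79 * 253 / 5.11
V2 = 1717.87 / 5.11
V2 = 336.17808219 mL, rounded to 4 dp:

336.1781 mL


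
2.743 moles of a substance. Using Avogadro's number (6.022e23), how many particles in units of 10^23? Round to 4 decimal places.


N = n * NA, then divide by 1e23 for the requested units.
N / 1e23 = n * 6.022
N / 1e23 = 2.743 * 6.022
N / 1e23 = 16.518346, rounded to 4 dp:

16.5183


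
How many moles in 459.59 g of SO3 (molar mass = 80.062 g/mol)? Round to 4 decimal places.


n = mass / M
n = 459.59 / 80.062
n = 5.74042617 mol, rounded to 4 dp:

5.7404 mol


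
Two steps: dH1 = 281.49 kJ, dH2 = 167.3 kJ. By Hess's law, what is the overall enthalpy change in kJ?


Hess's law: enthalpy is a state function, so add the step enthalpies.
dH_total = dH1 + dH2 = 281.49 + (167.3)
dH_total = 448.79 kJ:

448.79 kJ


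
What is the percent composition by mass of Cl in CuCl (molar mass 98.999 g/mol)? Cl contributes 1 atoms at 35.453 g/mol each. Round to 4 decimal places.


pct = 100 * (n_elem * M_elem) / M_total
mass_contribution = 1 * 35.453 = 35.453 g/mol
pct = 100 * 35.453 / 98.999
pct = 35.81147284 %, rounded to 4 dp:

35.8115 %


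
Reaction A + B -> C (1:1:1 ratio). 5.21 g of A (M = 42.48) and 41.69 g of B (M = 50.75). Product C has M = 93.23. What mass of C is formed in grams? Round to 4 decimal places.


Find moles of each reactant; the smaller value is the limiting reagent in a 1:1:1 reaction, so moles_C equals moles of the limiter.
n_A = mass_A / M_A = 5.21 / 42.48 = 0.122646 mol
n_B = mass_B / M_B = 41.69 / 50.75 = 0.821478 mol
Limiting reagent: A (smaller), n_limiting = 0.122646 mol
mass_C = n_limiting * M_C = 0.122646 * 93.23
mass_C = 11.43428658 g, rounded to 4 dp:

11.4343 g


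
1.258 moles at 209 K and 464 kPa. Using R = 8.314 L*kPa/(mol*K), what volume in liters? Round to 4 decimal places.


PV = nRT, solve for V = nRT / P.
nRT = 1.258 * 8.314 * 209 = 2185.9335
V = 2185.9335 / 464
V = 4.71106358 L, rounded to 4 dp:

4.7111 L


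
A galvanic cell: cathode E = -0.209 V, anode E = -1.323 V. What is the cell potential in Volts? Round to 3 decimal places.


Standard cell potential: E_cell = E_cathode - E_anode.
E_cell = -0.209 - (-1.323)
E_cell = 1.114 V, rounded to 3 dp:

1.114 V


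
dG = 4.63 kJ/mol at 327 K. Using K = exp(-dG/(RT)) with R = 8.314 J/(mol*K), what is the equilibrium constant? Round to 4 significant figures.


dG is in kJ/mol; multiply by 1000 to match R in J/(mol*K).
RT = 8.314 * 327 = 2718.678 J/mol
exponent = -dG*1000 / (RT) = -(4.63*1000) / 2718.678 = -1.70303361
K = exp(-1.70303361)
K = 0.18213017, rounded to 4 significant figures:

0.1821


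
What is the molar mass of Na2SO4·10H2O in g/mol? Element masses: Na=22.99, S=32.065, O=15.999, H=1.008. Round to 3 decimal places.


M = sum(count * atomic_mass) over atoms.
M = 2*22.99 + 1*32.065 + 14*15.999 + 20*1.008
M = 45.98 + 32.065 + 223.986 + 20.16
M = 322.191 g/mol, rounded to 3 dp:

322.191 g/mol


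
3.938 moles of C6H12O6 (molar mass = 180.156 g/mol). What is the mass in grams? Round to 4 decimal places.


mass = n * M
mass = 3.938 * 180.156
mass = 709.454328 g, rounded to 4 dp:

709.4543 g


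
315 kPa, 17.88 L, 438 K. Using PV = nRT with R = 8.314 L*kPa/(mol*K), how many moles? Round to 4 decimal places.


PV = nRT, solve for n = PV / (RT).
PV = 315 * 17.88 = 5632.2
RT = 8.314 * 438 = 3641.532
n = 5632.2 / 3641.532
n = 1.54665674 mol, rounded to 4 dp:

1.5467 mol


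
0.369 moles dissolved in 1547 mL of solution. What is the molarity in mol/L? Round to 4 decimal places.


Convert volume to liters: V_L = V_mL / 1000.
V_L = 1547 / 1000 = 1.547 L
M = n / V_L = 0.369 / 1.547
M = 0.23852618 mol/L, rounded to 4 dp:

0.2385 mol/L


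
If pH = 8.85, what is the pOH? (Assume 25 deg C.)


At 25 deg C, pH + pOH = 14.
pOH = 14 - pH = 14 - 8.85
pOH = 5.15:

5.15


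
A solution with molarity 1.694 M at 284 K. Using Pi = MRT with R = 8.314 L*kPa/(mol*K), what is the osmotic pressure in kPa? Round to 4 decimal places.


Osmotic pressure (van't Hoff): Pi = M*R*T.
RT = 8.314 * 284 = 2361.176
Pi = 1.694 * 2361.176
Pi = 3999.832144 kPa, rounded to 4 dp:

3999.8321 kPa


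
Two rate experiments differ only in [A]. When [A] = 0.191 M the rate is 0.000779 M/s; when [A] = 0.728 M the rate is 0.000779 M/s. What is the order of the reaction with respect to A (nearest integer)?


Rate is proportional to [A]^n, so rate2/rate1 = ([A]2/[A]1)^n. Take logs to solve for n.
rate2/rate1 = 0.000779 / 0.000779 = 1.0
[A]2/[A]1 = 0.728 / 0.191 = 3.8115
n = ln(1.0) / ln(3.8115) = 0.0
Nearest integer order:

0


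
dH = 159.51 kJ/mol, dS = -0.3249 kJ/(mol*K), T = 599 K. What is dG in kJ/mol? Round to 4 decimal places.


Gibbs: dG = dH - T*dS (consistent units, dS already in kJ/(mol*K)).
T*dS = 599 * -0.3249 = -194.6151
dG = 159.51 - (-194.6151)
dG = 354.1251 kJ/mol, rounded to 4 dp:

354.1251 kJ/mol


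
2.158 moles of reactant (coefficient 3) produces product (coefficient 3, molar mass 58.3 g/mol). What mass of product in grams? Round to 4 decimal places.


Use the coefficient ratio to convert reactant moles to product moles, then multiply by the product's molar mass.
moles_P = moles_R * (coeff_P / coeff_R) = 2.158 * (3/3) = 2.158
mass_P = moles_P * M_P = 2.158 * 58.3
mass_P = 125.8114 g, rounded to 4 dp:

125.8114 g


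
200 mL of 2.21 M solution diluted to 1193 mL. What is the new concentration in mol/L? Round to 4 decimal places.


Dilution: M1*V1 = M2*V2, solve for M2.
M2 = M1*V1 / V2
M2 = 2.21 * 200 / 1193
M2 = 442.0 / 1193
M2 = 0.37049455 mol/L, rounded to 4 dp:

0.3705 mol/L


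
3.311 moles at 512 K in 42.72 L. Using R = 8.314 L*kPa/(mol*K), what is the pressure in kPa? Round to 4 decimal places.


PV = nRT, solve for P = nRT / V.
nRT = 3.311 * 8.314 * 512 = 14094.1588
P = 14094.1588 / 42.72
P = 329.91944757 kPa, rounded to 4 dp:

329.9194 kPa


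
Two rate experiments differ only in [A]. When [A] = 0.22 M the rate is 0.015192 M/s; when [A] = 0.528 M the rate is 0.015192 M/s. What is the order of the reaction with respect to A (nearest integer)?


Rate is proportional to [A]^n, so rate2/rate1 = ([A]2/[A]1)^n. Take logs to solve for n.
rate2/rate1 = 0.015192 / 0.015192 = 1.0
[A]2/[A]1 = 0.528 / 0.22 = 2.4
n = ln(1.0) / ln(2.4) = 0.0
Nearest integer order:

0


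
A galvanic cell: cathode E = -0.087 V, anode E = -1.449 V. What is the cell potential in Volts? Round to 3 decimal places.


Standard cell potential: E_cell = E_cathode - E_anode.
E_cell = -0.087 - (-1.449)
E_cell = 1.362 V, rounded to 3 dp:

1.362 V


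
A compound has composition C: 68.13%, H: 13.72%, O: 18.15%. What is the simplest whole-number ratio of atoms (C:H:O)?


Assume 100 g of compound, divide each mass% by atomic mass to get moles, then normalize by the smallest to get a raw atom ratio.
Moles per 100 g: C: 68.13/12.011 = 5.6723, H: 13.72/1.008 = 13.6111, O: 18.15/15.999 = 1.1344
Raw ratio (divide by min = 1.1344): C: 5.0, H: 11.998, O: 1.0
Multiply by 1 to clear fractions: C: 5.0 ~= 5, H: 11.998 ~= 12, O: 1.0 ~= 1
Reduce by GCD to get the simplest whole-number ratio:

5:12:1


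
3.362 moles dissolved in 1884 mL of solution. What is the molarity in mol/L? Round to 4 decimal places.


Convert volume to liters: V_L = V_mL / 1000.
V_L = 1884 / 1000 = 1.884 L
M = n / V_L = 3.362 / 1.884
M = 1.78450106 mol/L, rounded to 4 dp:

1.7845 mol/L


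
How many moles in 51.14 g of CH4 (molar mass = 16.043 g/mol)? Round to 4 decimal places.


n = mass / M
n = 51.14 / 16.043
n = 3.1876831 mol, rounded to 4 dp:

3.1877 mol


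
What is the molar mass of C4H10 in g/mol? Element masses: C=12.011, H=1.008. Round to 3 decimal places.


M = sum(count * atomic_mass) over atoms.
M = 4*12.011 + 10*1.008
M = 48.044 + 10.08
M = 58.124 g/mol, rounded to 3 dp:

58.124 g/mol


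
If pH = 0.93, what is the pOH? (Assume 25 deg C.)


At 25 deg C, pH + pOH = 14.
pOH = 14 - pH = 14 - 0.93
pOH = 13.07:

13.07


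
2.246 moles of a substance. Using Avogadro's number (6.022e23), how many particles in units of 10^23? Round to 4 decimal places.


N = n * NA, then divide by 1e23 for the requested units.
N / 1e23 = n * 6.022
N / 1e23 = 2.246 * 6.022
N / 1e23 = 13.525412, rounded to 4 dp:

13.5254


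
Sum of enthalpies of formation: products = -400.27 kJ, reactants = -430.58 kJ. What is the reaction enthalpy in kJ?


dH_rxn = sum(dH_f products) - sum(dH_f reactants)
dH_rxn = -400.27 - (-430.58)
dH_rxn = 30.31 kJ:

30.31 kJ


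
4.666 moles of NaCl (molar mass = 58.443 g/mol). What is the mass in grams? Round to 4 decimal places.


mass = n * M
mass = 4.666 * 58.443
mass = 272.695038 g, rounded to 4 dp:

272.6950 g


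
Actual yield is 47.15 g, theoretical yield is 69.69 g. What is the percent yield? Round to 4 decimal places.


% yield = 100 * actual / theoretical
% yield = 100 * 47.15 / 69.69
% yield = 67.65676568 %, rounded to 4 dp:

67.6568 %


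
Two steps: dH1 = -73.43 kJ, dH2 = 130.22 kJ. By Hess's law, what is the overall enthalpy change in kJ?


Hess's law: enthalpy is a state function, so add the step enthalpies.
dH_total = dH1 + dH2 = -73.43 + (130.22)
dH_total = 56.79 kJ:

56.79 kJ


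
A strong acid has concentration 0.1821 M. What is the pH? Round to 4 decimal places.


A strong acid dissociates completely, so [H+] equals the given concentration.
pH = -log10([H+]) = -log10(0.1821)
pH = 0.73969005, rounded to 4 dp:

0.7397


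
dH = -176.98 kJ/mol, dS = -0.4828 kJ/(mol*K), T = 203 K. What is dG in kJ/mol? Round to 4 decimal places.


Gibbs: dG = dH - T*dS (consistent units, dS already in kJ/(mol*K)).
T*dS = 203 * -0.4828 = -98.0084
dG = -176.98 - (-98.0084)
dG = -78.9716 kJ/mol, rounded to 4 dp:

-78.9716 kJ/mol


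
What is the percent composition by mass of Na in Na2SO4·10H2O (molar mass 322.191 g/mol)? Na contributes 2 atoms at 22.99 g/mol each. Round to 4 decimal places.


pct = 100 * (n_elem * M_elem) / M_total
mass_contribution = 2 * 22.99 = 45.98 g/mol
pct = 100 * 45.98 / 322.191
pct = 14.27103799 %, rounded to 4 dp:

14.2710 %


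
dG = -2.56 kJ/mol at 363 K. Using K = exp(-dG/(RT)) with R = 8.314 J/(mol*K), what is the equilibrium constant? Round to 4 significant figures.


dG is in kJ/mol; multiply by 1000 to match R in J/(mol*K).
RT = 8.314 * 363 = 3017.982 J/mol
exponent = -dG*1000 / (RT) = -(-2.56*1000) / 3017.982 = 0.84824893
K = exp(0.84824893)
K = 2.3355536, rounded to 4 significant figures:

2.336


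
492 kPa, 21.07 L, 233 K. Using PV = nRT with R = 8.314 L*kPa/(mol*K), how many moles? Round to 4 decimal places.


PV = nRT, solve for n = PV / (RT).
PV = 492 * 21.07 = 10366.44
RT = 8.314 * 233 = 1937.162
n = 10366.44 / 1937.162
n = 5.3513542 mol, rounded to 4 dp:

5.3514 mol


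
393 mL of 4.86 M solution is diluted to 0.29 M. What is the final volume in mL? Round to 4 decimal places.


Dilution: M1*V1 = M2*V2, solve for V2.
V2 = M1*V1 / M2
V2 = 4.86 * 393 / 0.29
V2 = 1909.98 / 0.29
V2 = 6586.13793103 mL, rounded to 4 dp:

6586.1379 mL


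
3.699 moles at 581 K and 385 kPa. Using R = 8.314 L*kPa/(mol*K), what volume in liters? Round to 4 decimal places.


PV = nRT, solve for V = nRT / P.
nRT = 3.699 * 8.314 * 581 = 17867.7754
V = 17867.7754 / 385
V = 46.40980623 L, rounded to 4 dp:

46.4098 L


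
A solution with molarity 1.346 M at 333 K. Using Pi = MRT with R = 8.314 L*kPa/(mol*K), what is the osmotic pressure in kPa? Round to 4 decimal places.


Osmotic pressure (van't Hoff): Pi = M*R*T.
RT = 8.314 * 333 = 2768.562
Pi = 1.346 * 2768.562
Pi = 3726.484452 kPa, rounded to 4 dp:

3726.4845 kPa


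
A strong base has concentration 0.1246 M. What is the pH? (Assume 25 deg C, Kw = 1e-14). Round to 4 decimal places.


A strong base dissociates completely, so [OH-] equals the given concentration.
pOH = -log10([OH-]) = -log10(0.1246) = 0.904482
pH = 14 - pOH = 14 - 0.904482
pH = 13.095518, rounded to 4 dp:

13.0955


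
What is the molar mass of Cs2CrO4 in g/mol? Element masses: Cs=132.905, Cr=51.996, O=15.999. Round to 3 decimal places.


M = sum(count * atomic_mass) over atoms.
M = 2*132.905 + 1*51.996 + 4*15.999
M = 265.81 + 51.996 + 63.996
M = 381.802 g/mol, rounded to 3 dp:

381.802 g/mol


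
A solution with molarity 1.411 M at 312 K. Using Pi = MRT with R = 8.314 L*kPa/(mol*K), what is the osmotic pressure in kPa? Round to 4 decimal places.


Osmotic pressure (van't Hoff): Pi = M*R*T.
RT = 8.314 * 312 = 2593.968
Pi = 1.411 * 2593.968
Pi = 3660.088848 kPa, rounded to 4 dp:

3660.0888 kPa


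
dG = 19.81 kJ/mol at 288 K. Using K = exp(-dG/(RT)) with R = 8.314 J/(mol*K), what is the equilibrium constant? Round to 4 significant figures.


dG is in kJ/mol; multiply by 1000 to match R in J/(mol*K).
RT = 8.314 * 288 = 2394.432 J/mol
exponent = -dG*1000 / (RT) = -(19.81*1000) / 2394.432 = -8.27336086
K = exp(-8.27336086)
K = 0.00025522607, rounded to 4 significant figures:

0.0002552


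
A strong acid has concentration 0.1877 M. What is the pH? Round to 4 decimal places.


A strong acid dissociates completely, so [H+] equals the given concentration.
pH = -log10([H+]) = -log10(0.1877)
pH = 0.72653573, rounded to 4 dp:

0.7265


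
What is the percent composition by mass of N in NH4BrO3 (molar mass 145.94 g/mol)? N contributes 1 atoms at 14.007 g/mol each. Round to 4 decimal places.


pct = 100 * (n_elem * M_elem) / M_total
mass_contribution = 1 * 14.007 = 14.007 g/mol
pct = 100 * 14.007 / 145.94
pct = 9.59777991 %, rounded to 4 dp:

9.5978 %


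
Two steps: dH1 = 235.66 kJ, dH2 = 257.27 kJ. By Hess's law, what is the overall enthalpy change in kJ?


Hess's law: enthalpy is a state function, so add the step enthalpies.
dH_total = dH1 + dH2 = 235.66 + (257.27)
dH_total = 492.93 kJ:

492.93 kJ


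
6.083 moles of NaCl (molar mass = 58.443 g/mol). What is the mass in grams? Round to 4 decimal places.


mass = n * M
mass = 6.083 * 58.443
mass = 355.508769 g, rounded to 4 dp:

355.5088 g


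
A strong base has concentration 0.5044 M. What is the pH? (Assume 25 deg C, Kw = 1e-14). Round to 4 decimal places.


A strong base dissociates completely, so [OH-] equals the given concentration.
pOH = -log10([OH-]) = -log10(0.5044) = 0.297225
pH = 14 - pOH = 14 - 0.297225
pH = 13.702775, rounded to 4 dp:

13.7028


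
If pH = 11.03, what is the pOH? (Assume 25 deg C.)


At 25 deg C, pH + pOH = 14.
pOH = 14 - pH = 14 - 11.03
pOH = 2.97:

2.97


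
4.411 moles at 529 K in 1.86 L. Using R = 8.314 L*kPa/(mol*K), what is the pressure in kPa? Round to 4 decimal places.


PV = nRT, solve for P = nRT / V.
nRT = 4.411 * 8.314 * 529 = 19400.0456
P = 19400.0456 / 1.86
P = 10430.13204301 kPa, rounded to 4 dp:

10430.1320 kPa


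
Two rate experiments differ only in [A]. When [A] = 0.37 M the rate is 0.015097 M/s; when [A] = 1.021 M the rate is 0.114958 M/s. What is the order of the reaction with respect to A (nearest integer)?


Rate is proportional to [A]^n, so rate2/rate1 = ([A]2/[A]1)^n. Take logs to solve for n.
rate2/rate1 = 0.114958 / 0.015097 = 7.6146
[A]2/[A]1 = 1.021 / 0.37 = 2.7595
n = ln(7.6146) / ln(2.7595) = 2.0
Nearest integer order:

2


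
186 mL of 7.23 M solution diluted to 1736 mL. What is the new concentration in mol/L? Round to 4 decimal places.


Dilution: M1*V1 = M2*V2, solve for M2.
M2 = M1*V1 / V2
M2 = 7.23 * 186 / 1736
M2 = 1344.78 / 1736
M2 = 0.77464286 mol/L, rounded to 4 dp:

0.7746 mol/L


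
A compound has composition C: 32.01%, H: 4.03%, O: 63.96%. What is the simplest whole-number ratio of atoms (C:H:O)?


Assume 100 g of compound, divide each mass% by atomic mass to get moles, then normalize by the smallest to get a raw atom ratio.
Moles per 100 g: C: 32.01/12.011 = 2.6651, H: 4.03/1.008 = 3.998, O: 63.96/15.999 = 3.9977
Raw ratio (divide by min = 2.6651): C: 1.0, H: 1.5, O: 1.5
Multiply by 2 to clear fractions: C: 2.0 ~= 2, H: 3.0 ~= 3, O: 3.0 ~= 3
Reduce by GCD to get the simplest whole-number ratio:

2:3:3


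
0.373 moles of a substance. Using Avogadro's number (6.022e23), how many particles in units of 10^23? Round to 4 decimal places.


N = n * NA, then divide by 1e23 for the requested units.
N / 1e23 = n * 6.022
N / 1e23 = 0.373 * 6.022
N / 1e23 = 2.246206, rounded to 4 dp:

2.2462


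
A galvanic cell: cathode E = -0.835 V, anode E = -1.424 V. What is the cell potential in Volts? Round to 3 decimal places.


Standard cell potential: E_cell = E_cathode - E_anode.
E_cell = -0.835 - (-1.424)
E_cell = 0.589 V, rounded to 3 dp:

0.589 V


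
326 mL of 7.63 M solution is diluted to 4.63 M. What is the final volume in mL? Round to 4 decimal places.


Dilution: M1*V1 = M2*V2, solve for V2.
V2 = M1*V1 / M2
V2 = 7.63 * 326 / 4.63
V2 = 2487.38 / 4.63
V2 = 537.23110151 mL, rounded to 4 dp:

537.2311 mL


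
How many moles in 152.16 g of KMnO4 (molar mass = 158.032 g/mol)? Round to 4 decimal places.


n = mass / M
n = 152.16 / 158.032
n = 0.96284297 mol, rounded to 4 dp:

0.9628 mol


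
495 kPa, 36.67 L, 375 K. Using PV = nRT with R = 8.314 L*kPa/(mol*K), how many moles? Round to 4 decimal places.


PV = nRT, solve for n = PV / (RT).
PV = 495 * 36.67 = 18151.65
RT = 8.314 * 375 = 3117.75
n = 18151.65 / 3117.75
n = 5.82203512 mol, rounded to 4 dp:

5.8220 mol


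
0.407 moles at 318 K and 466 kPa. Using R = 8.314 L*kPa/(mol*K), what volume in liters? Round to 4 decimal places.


PV = nRT, solve for V = nRT / P.
nRT = 0.407 * 8.314 * 318 = 1076.0478
V = 1076.0478 / 466
V = 2.30911545 L, rounded to 4 dp:

2.3091 L


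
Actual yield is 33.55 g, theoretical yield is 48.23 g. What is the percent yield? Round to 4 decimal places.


% yield = 100 * actual / theoretical
% yield = 100 * 33.55 / 48.23
% yield = 69.56251296 %, rounded to 4 dp:

69.5625 %


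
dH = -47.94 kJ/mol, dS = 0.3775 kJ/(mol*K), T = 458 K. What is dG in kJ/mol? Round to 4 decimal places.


Gibbs: dG = dH - T*dS (consistent units, dS already in kJ/(mol*K)).
T*dS = 458 * 0.3775 = 172.895
dG = -47.94 - (172.895)
dG = -220.835 kJ/mol, rounded to 4 dp:

-220.8350 kJ/mol


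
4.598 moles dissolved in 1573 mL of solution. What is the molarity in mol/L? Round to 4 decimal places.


Convert volume to liters: V_L = V_mL / 1000.
V_L = 1573 / 1000 = 1.573 L
M = n / V_L = 4.598 / 1.573
M = 2.92307692 mol/L, rounded to 4 dp:

2.9231 mol/L


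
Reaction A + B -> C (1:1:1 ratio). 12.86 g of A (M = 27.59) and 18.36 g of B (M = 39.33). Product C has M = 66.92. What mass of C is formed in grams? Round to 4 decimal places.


Find moles of each reactant; the smaller value is the limiting reagent in a 1:1:1 reaction, so moles_C equals moles of the limiter.
n_A = mass_A / M_A = 12.86 / 27.59 = 0.466111 mol
n_B = mass_B / M_B = 18.36 / 39.33 = 0.466819 mol
Limiting reagent: A (smaller), n_limiting = 0.466111 mol
mass_C = n_limiting * M_C = 0.466111 * 66.92
mass_C = 31.19214812 g, rounded to 4 dp:

31.1921 g


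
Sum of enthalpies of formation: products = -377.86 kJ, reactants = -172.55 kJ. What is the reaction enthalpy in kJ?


dH_rxn = sum(dH_f products) - sum(dH_f reactants)
dH_rxn = -377.86 - (-172.55)
dH_rxn = -205.31 kJ:

-205.31 kJ


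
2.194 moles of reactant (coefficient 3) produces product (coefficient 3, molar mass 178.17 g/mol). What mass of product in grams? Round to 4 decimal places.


Use the coefficient ratio to convert reactant moles to product moles, then multiply by the product's molar mass.
moles_P = moles_R * (coeff_P / coeff_R) = 2.194 * (3/3) = 2.194
mass_P = moles_P * M_P = 2.194 * 178.17
mass_P = 390.90498 g, rounded to 4 dp:

390.9050 g


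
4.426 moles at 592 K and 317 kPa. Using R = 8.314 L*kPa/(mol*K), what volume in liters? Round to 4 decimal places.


PV = nRT, solve for V = nRT / P.
nRT = 4.426 * 8.314 * 592 = 21784.2763
V = 21784.2763 / 317
V = 68.72011451 L, rounded to 4 dp:

68.7201 L


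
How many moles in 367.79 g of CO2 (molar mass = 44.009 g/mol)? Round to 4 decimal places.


n = mass / M
n = 367.79 / 44.009
n = 8.35715422 mol, rounded to 4 dp:

8.3572 mol


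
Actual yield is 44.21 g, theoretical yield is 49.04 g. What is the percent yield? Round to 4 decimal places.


% yield = 100 * actual / theoretical
% yield = 100 * 44.21 / 49.04
% yield = 90.15089723 %, rounded to 4 dp:

90.1509 %


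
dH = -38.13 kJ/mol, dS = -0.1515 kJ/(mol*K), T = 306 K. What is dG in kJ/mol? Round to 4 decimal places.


Gibbs: dG = dH - T*dS (consistent units, dS already in kJ/(mol*K)).
T*dS = 306 * -0.1515 = -46.359
dG = -38.13 - (-46.359)
dG = 8.229 kJ/mol, rounded to 4 dp:

8.2290 kJ/mol


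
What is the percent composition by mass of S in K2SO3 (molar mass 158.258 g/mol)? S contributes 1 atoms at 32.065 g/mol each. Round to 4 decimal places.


pct = 100 * (n_elem * M_elem) / M_total
mass_contribution = 1 * 32.065 = 32.065 g/mol
pct = 100 * 32.065 / 158.258
pct = 20.26121902 %, rounded to 4 dp:

20.2612 %


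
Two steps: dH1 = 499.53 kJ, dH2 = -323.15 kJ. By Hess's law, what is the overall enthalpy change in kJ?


Hess's law: enthalpy is a state function, so add the step enthalpies.
dH_total = dH1 + dH2 = 499.53 + (-323.15)
dH_total = 176.38 kJ:

176.38 kJ


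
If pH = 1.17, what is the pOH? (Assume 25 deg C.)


At 25 deg C, pH + pOH = 14.
pOH = 14 - pH = 14 - 1.17
pOH = 12.83:

12.83


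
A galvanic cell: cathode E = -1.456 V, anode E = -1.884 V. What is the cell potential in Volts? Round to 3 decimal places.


Standard cell potential: E_cell = E_cathode - E_anode.
E_cell = -1.456 - (-1.884)
E_cell = 0.428 V, rounded to 3 dp:

0.428 V


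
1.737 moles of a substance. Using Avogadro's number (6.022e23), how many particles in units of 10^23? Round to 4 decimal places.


N = n * NA, then divide by 1e23 for the requested units.
N / 1e23 = n * 6.022
N / 1e23 = 1.737 * 6.022
N / 1e23 = 10.460214, rounded to 4 dp:

10.4602


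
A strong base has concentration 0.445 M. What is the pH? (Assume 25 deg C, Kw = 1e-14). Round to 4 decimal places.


A strong base dissociates completely, so [OH-] equals the given concentration.
pOH = -log10([OH-]) = -log10(0.445) = 0.35164
pH = 14 - pOH = 14 - 0.35164
pH = 13.64836, rounded to 4 dp:

13.6484


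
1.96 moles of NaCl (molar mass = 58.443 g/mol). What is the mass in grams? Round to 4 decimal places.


mass = n * M
mass = 1.96 * 58.443
mass = 114.54828 g, rounded to 4 dp:

114.5483 g


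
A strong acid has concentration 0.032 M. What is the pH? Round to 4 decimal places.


A strong acid dissociates completely, so [H+] equals the given concentration.
pH = -log10([H+]) = -log10(0.032)
pH = 1.49485002, rounded to 4 dp:

1.4949


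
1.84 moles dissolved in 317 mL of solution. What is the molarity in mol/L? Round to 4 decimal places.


Convert volume to liters: V_L = V_mL / 1000.
V_L = 317 / 1000 = 0.317 L
M = n / V_L = 1.84 / 0.317
M = 5.8044164 mol/L, rounded to 4 dp:

5.8044 mol/L


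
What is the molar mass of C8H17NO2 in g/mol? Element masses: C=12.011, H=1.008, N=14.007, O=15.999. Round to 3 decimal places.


M = sum(count * atomic_mass) over atoms.
M = 8*12.011 + 17*1.008 + 1*14.007 + 2*15.999
M = 96.088 + 17.136 + 14.007 + 31.998
M = 159.229 g/mol, rounded to 3 dp:

159.229 g/mol


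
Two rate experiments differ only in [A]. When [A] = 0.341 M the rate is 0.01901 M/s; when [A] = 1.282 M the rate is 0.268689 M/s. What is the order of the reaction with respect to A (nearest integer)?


Rate is proportional to [A]^n, so rate2/rate1 = ([A]2/[A]1)^n. Take logs to solve for n.
rate2/rate1 = 0.268689 / 0.01901 = 14.1341
[A]2/[A]1 = 1.282 / 0.341 = 3.7595
n = ln(14.1341) / ln(3.7595) = 2.0
Nearest integer order:

2


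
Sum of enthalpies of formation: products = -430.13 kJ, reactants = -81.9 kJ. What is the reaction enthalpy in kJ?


dH_rxn = sum(dH_f products) - sum(dH_f reactants)
dH_rxn = -430.13 - (-81.9)
dH_rxn = -348.23 kJ:

-348.23 kJ


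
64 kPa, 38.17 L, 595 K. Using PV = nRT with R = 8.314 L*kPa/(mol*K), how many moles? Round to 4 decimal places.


PV = nRT, solve for n = PV / (RT).
PV = 64 * 38.17 = 2442.88
RT = 8.314 * 595 = 4946.83
n = 2442.88 / 4946.83
n = 0.49382736 mol, rounded to 4 dp:

0.4938 mol


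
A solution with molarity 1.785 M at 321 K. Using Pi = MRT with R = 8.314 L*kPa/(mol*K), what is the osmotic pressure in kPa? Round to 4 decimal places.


Osmotic pressure (van't Hoff): Pi = M*R*T.
RT = 8.314 * 321 = 2668.794
Pi = 1.785 * 2668.794
Pi = 4763.79729 kPa, rounded to 4 dp:

4763.7973 kPa


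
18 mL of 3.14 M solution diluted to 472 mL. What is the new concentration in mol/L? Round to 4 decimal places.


Dilution: M1*V1 = M2*V2, solve for M2.
M2 = M1*V1 / V2
M2 = 3.14 * 18 / 472
M2 = 56.52 / 472
M2 = 0.11974576 mol/L, rounded to 4 dp:

0.1197 mol/L
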